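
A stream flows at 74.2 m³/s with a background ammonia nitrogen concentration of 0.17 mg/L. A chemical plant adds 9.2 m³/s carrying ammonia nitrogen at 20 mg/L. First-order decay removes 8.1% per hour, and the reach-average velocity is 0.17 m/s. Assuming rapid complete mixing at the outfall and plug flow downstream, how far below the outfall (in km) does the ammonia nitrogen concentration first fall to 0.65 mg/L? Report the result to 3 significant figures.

Flow-weighted average: C = (74.20·0.1700 + 9.200·20.00) / 83.40 = 196.6/83.40 = 2.357 mg/L.
8.1%/h lost → k = −ln(1 − 0.081) = 0.08447 h⁻¹.
Set 2.357·exp(−k·t) = 0.65 → t = ln(2.357/0.65)/k = 54910 s = 15.25 h.
Distance = v·t = 0.17·54910 = 9335 m = 9.335 km.

9.33 km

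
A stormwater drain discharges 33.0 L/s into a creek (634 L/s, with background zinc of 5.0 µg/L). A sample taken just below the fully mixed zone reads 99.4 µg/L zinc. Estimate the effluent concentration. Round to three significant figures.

1910 µg/L

Mass balance: 634.0·5.000 + 33.00·Cₑ = 667.0·99.40
→ Cₑ = (667.0·99.40 − 634.0·5.000) / 33.00 = 1913 µg/L.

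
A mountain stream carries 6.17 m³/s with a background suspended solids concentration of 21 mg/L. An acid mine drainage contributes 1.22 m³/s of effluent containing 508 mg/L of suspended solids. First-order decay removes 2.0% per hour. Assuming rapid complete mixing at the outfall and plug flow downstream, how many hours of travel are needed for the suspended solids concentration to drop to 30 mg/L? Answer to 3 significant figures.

60.3 h

Mass balance: C = (6.170·21.00 + 1.220·508.0) / 7.390 = 749.3/7.390 = 101.4 mg/L.
2.0%/h lost → k = −ln(1 − 0.02) = 0.02020 h⁻¹.
101.4·exp(−k·t) = 30 → t = ln(101.4/30)/k = 217000 s = 60.28 h.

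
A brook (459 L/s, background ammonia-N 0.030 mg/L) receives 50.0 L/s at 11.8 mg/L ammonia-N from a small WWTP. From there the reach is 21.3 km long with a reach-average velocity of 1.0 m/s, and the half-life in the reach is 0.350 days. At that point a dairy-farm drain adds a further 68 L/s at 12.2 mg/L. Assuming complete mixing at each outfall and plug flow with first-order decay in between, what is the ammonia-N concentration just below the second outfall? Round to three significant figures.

2.08 mg/L

Mass balance: C = (459.0·0.03000 + 50.00·11.80) / 509.0 = 603.8/509.0 = 1.186 mg/L; combined flow 509.0 L/s.
Travel time t = 21.3·1000 / 1.0 = 21300 s = 5.917 h.
Half-life 0.350 d → k = ln 2 / 0.350 = 1.980 d⁻¹.
Applying C = C₀e^(−kt): 1.186 × 0.6137 = 0.7280 mg/L.
At the second outfall, C = (509.0·0.7280 + 68.00·12.20) / (509.0 + 68.00) = 2.080 mg/L.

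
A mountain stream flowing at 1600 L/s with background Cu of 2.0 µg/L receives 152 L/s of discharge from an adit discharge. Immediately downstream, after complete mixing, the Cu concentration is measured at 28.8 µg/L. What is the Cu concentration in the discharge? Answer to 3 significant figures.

Mass balance: 1600·2.000 + 152.0·Cₑ = 1752·28.80
→ Cₑ = (1752·28.80 − 1600·2.000) / 152.0 = 310.9 µg/L.

311 µg/L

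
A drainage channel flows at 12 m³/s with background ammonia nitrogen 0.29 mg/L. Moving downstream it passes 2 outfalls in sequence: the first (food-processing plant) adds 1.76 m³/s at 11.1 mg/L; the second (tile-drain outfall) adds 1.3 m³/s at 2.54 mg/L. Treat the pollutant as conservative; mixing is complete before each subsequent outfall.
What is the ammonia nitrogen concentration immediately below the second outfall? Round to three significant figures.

1.75 mg/L

Below outfall 1: Q → 13.76 m³/s, C = (12.00·0.2900 + 1.760·11.10)/13.76 = 1.673 mg/L.
Below outfall 2: Q → 15.06 m³/s, C = (13.76·1.673 + 1.300·2.540)/15.06 = 1.748 mg/L.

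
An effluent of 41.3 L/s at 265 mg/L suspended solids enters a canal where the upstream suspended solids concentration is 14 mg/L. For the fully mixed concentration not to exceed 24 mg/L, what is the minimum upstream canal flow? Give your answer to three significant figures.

995 L/s

Set C_mix = 24: (Q·14.00 + 41.30·265.0) / (Q + 41.30) = 24
→ Q = 41.30·(265.0 − 24)/(24 − 14.00) = 995.3 L/s.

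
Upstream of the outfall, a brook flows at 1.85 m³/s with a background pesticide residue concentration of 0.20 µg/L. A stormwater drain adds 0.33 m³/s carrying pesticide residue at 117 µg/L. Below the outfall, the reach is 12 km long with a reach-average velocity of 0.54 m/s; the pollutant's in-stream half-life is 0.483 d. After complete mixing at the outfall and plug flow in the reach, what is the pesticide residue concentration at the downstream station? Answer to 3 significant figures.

12.4 µg/L

Conservation of mass: C = (1.850·0.2000 + 0.3300·117.0) / 2.180 = 38.98/2.180 = 17.88 µg/L.
Travel time t = 12·1000 / 0.54 = 22220 s = 6.173 h.
Half-life 0.483 d → k = ln 2 / 0.483 = 1.435 d⁻¹.
After decay, C = 17.88 × e^(−kt) = 17.88 × 0.6914 = 12.36 µg/L.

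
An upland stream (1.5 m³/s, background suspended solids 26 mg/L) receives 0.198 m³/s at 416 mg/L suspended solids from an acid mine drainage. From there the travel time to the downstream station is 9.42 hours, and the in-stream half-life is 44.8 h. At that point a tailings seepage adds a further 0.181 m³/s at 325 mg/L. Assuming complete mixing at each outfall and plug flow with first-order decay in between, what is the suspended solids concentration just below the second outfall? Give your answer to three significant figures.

Mass balance: C = (1.500·26.00 + 0.1980·416.0) / 1.698 = 121.4/1.698 = 71.48 mg/L; combined flow 1.698 m³/s.
Half-life 44.8 h → k = ln 2 / 44.8 = 0.01547 h⁻¹ = 0.3713 d⁻¹.
Applying C = C₀e^(−kt): 71.48 × 0.8644 = 61.78 mg/L.
At the second outfall, C = (1.698·61.78 + 0.1810·325.0) / (1.698 + 0.1810) = 87.14 mg/L.

87.1 mg/L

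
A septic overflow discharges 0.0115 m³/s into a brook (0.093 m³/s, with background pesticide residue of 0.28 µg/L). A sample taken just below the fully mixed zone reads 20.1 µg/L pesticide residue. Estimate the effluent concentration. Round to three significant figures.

180 µg/L

Mass balance: 0.09300·0.2800 + 0.01150·Cₑ = 0.1045·20.10
→ Cₑ = (0.1045·20.10 − 0.09300·0.2800) / 0.01150 = 180.4 µg/L.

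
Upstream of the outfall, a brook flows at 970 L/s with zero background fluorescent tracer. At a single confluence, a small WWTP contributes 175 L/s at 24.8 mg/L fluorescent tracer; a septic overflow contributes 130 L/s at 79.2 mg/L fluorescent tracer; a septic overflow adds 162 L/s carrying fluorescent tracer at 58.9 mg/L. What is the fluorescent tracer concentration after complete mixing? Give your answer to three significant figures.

16.8 mg/L

Mass balance: C = (970.0·0 + 175.0·24.80 + 130.0·79.20 + 162.0·58.90) / 1437 = 24180/1437 = 16.83 mg/L.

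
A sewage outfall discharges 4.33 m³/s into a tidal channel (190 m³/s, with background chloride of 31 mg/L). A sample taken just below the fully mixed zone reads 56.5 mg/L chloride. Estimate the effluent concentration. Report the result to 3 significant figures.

Mass balance: 190.0·31.00 + 4.330·Cₑ = 194.3·56.50
→ Cₑ = (194.3·56.50 − 190.0·31.00) / 4.330 = 1175 mg/L.

1180 mg/L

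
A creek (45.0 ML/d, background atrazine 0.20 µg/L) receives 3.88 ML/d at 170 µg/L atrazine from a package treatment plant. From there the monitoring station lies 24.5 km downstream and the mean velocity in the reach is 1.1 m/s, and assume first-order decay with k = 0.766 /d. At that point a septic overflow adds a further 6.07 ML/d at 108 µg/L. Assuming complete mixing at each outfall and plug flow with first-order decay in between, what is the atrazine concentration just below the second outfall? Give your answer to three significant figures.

21.9 µg/L

Flow-weighted average: C = (45.00·0.2000 + 3.880·170.0) / 48.88 = 668.6/48.88 = 13.68 µg/L; combined flow 48.88 ML/d.
Travel time t = 24.5·1000 / 1.1 = 22270 s = 6.187 h.
Decay over the reach: 13.68·exp(−kt) = 13.68·0.8208 = 11.23 µg/L.
At the second outfall, C = (48.88·11.23 + 6.070·108.0) / (48.88 + 6.070) = 21.92 µg/L.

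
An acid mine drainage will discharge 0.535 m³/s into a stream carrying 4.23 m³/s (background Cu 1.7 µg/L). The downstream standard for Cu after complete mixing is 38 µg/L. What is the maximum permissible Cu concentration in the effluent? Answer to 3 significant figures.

At the limit, (Qr·Cr + Qe·Cₑ)/(Qr + Qe) = 38:
Cₑ = (4.765·38 − 4.230·1.700) / 0.5350 = 325.0 µg/L.

325 µg/L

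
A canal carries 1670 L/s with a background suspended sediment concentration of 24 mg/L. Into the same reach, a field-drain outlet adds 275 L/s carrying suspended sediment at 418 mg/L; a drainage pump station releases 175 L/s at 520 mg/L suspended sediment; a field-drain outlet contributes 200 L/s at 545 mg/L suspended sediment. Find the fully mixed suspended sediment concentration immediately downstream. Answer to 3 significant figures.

Conservation of mass: C = (1670·24.00 + 275.0·418.0 + 175.0·520.0 + 200.0·545.0) / 2320 = 355000/2320 = 153.0 mg/L.

153 mg/L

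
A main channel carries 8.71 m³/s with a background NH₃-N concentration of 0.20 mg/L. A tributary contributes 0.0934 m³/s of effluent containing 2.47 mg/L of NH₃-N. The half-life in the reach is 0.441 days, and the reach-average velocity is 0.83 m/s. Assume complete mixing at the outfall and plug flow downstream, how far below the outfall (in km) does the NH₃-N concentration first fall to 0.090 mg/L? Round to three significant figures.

41.6 km

Mixed concentration C = ΣQC/ΣQ = (8.710·0.2000 + 0.09340·2.470) / 8.803 = 1.973/8.803 = 0.2241 mg/L.
Half-life 0.441 d → k = ln 2 / 0.441 = 1.572 d⁻¹.
Set 0.2241·exp(−k·t) = 0.090 → t = ln(0.2241/0.090)/k = 50140 s = 13.93 h.
Distance = v·t = 0.83·50140 = 41620 m = 41.62 km.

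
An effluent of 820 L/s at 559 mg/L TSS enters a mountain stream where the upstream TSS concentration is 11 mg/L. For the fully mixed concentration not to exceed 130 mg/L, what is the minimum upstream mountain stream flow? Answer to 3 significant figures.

2960 L/s

Set C_mix = 130: (Q·11.00 + 820.0·559.0) / (Q + 820.0) = 130
→ Q = 820.0·(559.0 − 130)/(130 − 11.00) = 2956 L/s.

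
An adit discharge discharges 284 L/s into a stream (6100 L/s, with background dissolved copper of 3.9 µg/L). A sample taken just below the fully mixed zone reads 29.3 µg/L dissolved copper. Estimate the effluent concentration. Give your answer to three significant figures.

575 µg/L

Mass balance: 6100·3.900 + 284.0·Cₑ = 6384·29.30
→ Cₑ = (6384·29.30 − 6100·3.900) / 284.0 = 574.9 µg/L.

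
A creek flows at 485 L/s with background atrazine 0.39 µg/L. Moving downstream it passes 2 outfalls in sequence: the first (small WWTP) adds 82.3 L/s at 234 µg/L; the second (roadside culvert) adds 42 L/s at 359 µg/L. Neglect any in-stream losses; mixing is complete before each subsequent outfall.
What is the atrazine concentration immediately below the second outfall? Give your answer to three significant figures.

56.7 µg/L

Outfall 1: combined Q = 567.3 L/s; C = (485.0·0.3900 + 82.30·234.0)/567.3 = 34.28 µg/L.
Outfall 2: combined Q = 609.3 L/s; C = (567.3·34.28 + 42.00·359.0)/609.3 = 56.66 µg/L.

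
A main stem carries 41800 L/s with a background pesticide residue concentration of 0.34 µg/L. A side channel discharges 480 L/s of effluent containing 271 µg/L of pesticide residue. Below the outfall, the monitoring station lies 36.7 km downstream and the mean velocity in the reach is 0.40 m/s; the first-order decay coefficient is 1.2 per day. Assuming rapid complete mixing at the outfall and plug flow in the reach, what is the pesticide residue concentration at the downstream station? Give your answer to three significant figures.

0.954 µg/L

Mixed concentration C = ΣQC/ΣQ = (41800·0.3400 + 480.0·271.0) / 42280 = 144300/42280 = 3.413 µg/L.
Travel time t = 36.7·1000 / 0.40 = 91750 s = 25.49 h.
Decay over the reach: 3.413·exp(−kt) = 3.413·0.2796 = 0.9543 µg/L.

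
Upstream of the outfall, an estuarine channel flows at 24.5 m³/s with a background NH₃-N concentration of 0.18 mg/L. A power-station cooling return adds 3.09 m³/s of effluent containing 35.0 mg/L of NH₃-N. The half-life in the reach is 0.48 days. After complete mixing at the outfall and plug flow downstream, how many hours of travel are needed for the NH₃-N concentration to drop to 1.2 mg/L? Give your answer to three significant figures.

Flow-weighted average: C = (24.50·0.1800 + 3.090·35.00) / 27.59 = 112.6/27.59 = 4.080 mg/L.
Half-life 0.48 d → k = ln 2 / 0.48 = 1.444 d⁻¹.
4.080·exp(−k·t) = 1.2 → t = ln(4.080/1.2)/k = 73220 s = 20.34 h.

20.3 h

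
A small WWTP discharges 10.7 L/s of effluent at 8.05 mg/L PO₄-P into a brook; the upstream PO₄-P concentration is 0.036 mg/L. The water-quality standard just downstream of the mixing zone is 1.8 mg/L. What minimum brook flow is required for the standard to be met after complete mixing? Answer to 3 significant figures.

Set C_mix = 1.8: (Q·0.03600 + 10.70·8.050) / (Q + 10.70) = 1.8
→ Q = 10.70·(8.050 − 1.8)/(1.8 − 0.03600) = 37.91 L/s.

37.9 L/s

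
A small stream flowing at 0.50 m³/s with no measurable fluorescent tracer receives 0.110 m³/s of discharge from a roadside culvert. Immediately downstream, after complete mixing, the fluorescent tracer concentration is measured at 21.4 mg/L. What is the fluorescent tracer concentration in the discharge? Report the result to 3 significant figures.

119 mg/L

Mass balance: 0.5000·0 + 0.1100·Cₑ = 0.6100·21.40
→ Cₑ = (0.6100·21.40 − 0.5000·0) / 0.1100 = 118.7 mg/L.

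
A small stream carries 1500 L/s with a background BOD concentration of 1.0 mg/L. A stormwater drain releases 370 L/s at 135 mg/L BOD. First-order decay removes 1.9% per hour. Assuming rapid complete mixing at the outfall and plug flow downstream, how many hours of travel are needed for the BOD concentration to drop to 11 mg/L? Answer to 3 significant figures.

Mixed concentration C = ΣQC/ΣQ = (1500·1.000 + 370.0·135.0) / 1870 = 51450/1870 = 27.51 mg/L.
1.9%/h lost → k = −ln(1 − 0.019) = 0.01918 h⁻¹.
27.51·exp(−k·t) = 11 → t = ln(27.51/11)/k = 172000 s = 47.79 h.

47.8 h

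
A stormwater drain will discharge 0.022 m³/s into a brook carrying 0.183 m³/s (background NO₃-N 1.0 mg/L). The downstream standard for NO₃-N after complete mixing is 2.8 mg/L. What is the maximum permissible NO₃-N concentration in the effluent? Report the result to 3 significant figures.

17.8 mg/L

At the limit, (Qr·Cr + Qe·Cₑ)/(Qr + Qe) = 2.8:
Cₑ = (0.2050·2.8 − 0.1830·1.000) / 0.02200 = 17.77 mg/L.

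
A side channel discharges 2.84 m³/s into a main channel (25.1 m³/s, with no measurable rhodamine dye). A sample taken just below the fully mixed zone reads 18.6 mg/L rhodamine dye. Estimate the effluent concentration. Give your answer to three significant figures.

Mass balance: 25.10·0 + 2.840·Cₑ = 27.94·18.60
→ Cₑ = (27.94·18.60 − 25.10·0) / 2.840 = 183.0 mg/L.

183 mg/L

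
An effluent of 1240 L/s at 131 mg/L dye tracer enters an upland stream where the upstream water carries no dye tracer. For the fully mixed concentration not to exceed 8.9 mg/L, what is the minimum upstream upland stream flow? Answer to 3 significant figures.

Set C_mix = 8.9: (Q·0 + 1240·131.0) / (Q + 1240) = 8.9
→ Q = 1240·(131.0 − 8.9)/(8.9 − 0) = 17010 L/s.

17000 L/s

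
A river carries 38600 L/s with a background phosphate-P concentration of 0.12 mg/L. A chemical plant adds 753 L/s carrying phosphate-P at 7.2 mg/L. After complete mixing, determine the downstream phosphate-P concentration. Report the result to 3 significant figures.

0.255 mg/L

After mixing, C = (38600·0.1200 + 753.0·7.200) / 39350 = 10050/39350 = 0.2555 mg/L.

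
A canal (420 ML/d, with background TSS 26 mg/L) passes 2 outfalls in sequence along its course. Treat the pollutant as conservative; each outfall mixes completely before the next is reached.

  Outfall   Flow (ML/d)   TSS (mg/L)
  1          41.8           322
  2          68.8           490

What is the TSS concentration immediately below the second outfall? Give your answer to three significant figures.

109 mg/L

Below outfall 1: Q → 461.8 ML/d, C = (420.0·26.00 + 41.80·322.0)/461.8 = 52.79 mg/L.
Below outfall 2: Q → 530.6 ML/d, C = (461.8·52.79 + 68.80·490.0)/530.6 = 109.5 mg/L.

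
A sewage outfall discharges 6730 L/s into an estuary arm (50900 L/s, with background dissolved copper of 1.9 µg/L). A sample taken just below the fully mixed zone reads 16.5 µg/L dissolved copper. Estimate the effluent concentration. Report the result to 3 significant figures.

127 µg/L

Mass balance: 50900·1.900 + 6730·Cₑ = 57630·16.50
→ Cₑ = (57630·16.50 − 50900·1.900) / 6730 = 126.9 µg/L.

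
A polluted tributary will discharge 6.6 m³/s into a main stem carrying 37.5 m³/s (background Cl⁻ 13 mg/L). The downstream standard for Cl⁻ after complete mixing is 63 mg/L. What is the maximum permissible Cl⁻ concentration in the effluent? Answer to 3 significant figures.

347 mg/L

At the limit, (Qr·Cr + Qe·Cₑ)/(Qr + Qe) = 63:
Cₑ = (44.10·63 − 37.50·13.00) / 6.600 = 347.1 mg/L.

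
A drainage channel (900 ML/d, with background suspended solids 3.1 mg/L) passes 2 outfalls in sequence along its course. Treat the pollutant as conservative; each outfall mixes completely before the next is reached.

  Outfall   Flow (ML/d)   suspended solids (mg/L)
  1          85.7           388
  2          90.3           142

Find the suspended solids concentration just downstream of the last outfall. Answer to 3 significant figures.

45.4 mg/L

Below outfall 1: Q → 985.7 ML/d, C = (900.0·3.100 + 85.70·388.0)/985.7 = 36.56 mg/L.
Below outfall 2: Q → 1076 ML/d, C = (985.7·36.56 + 90.30·142.0)/1076 = 45.41 mg/L.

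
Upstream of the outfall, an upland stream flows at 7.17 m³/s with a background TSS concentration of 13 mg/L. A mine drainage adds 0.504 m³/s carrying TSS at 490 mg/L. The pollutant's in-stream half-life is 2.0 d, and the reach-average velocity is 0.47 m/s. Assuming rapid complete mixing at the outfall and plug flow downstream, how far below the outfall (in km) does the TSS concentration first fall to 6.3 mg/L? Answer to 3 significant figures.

229 km

Conservation of mass: C = (7.170·13.00 + 0.5040·490.0) / 7.674 = 340.2/7.674 = 44.33 mg/L.
Half-life 2.0 d → k = ln 2 / 2.0 = 0.3466 d⁻¹.
Set 44.33·exp(−k·t) = 6.3 → t = ln(44.33/6.3)/k = 486400 s = 135.1 h.
Distance = v·t = 0.47·486400 = 228600 m = 228.6 km.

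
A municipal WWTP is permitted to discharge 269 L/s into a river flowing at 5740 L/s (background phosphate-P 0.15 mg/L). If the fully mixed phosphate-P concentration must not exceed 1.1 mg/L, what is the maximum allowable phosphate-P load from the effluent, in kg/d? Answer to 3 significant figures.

497 kg/d

Mass balance at the limit: 5740·0.1500 + 269.0·Cₑ = 6009·1.1 → Cₑ = 21.37 mg/L.
269.0 L/s = 0.2690 m³/s. Load = 0.2690 m³/s × 21.37 g/m³ × 86 400 s/d = 496.7 kg/d.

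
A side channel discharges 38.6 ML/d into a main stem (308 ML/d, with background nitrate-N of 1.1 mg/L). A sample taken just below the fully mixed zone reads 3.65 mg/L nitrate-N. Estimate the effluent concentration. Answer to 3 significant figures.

24.0 mg/L

Mass balance: 308.0·1.100 + 38.60·Cₑ = 346.6·3.650
→ Cₑ = (346.6·3.650 − 308.0·1.100) / 38.60 = 24.00 mg/L.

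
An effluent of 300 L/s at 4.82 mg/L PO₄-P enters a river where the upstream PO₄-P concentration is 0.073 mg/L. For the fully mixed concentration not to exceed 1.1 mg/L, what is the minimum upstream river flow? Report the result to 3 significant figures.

1090 L/s

Set C_mix = 1.1: (Q·0.07300 + 300.0·4.820) / (Q + 300.0) = 1.1
→ Q = 300.0·(4.820 − 1.1)/(1.1 − 0.07300) = 1087 L/s.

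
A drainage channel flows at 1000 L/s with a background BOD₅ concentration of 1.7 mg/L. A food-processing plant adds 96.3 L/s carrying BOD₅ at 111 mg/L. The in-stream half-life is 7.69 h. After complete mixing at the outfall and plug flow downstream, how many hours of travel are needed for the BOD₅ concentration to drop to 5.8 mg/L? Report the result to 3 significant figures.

Mass balance: C = (1000·1.700 + 96.30·111.0) / 1096 = 12390/1096 = 11.30 mg/L.
Half-life 7.69 h → k = ln 2 / 7.69 = 0.09014 h⁻¹ = 2.163 d⁻¹.
11.30·exp(−k·t) = 5.8 → t = ln(11.30/5.8)/k = 26640 s = 7.400 h.

7.40 h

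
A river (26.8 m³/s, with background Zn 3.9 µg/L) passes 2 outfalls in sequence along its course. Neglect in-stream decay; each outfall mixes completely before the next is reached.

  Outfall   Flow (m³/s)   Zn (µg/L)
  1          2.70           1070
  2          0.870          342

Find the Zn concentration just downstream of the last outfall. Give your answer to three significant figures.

108 µg/L

After outfall 1: Q = 26.80 + 2.700 = 29.50 m³/s; C = (26.80·3.900 + 2.700·1070)/29.50 = 101.5 µg/L.
After outfall 2: Q = 29.50 + 0.8700 = 30.37 m³/s; C = (29.50·101.5 + 0.8700·342.0)/30.37 = 108.4 µg/L.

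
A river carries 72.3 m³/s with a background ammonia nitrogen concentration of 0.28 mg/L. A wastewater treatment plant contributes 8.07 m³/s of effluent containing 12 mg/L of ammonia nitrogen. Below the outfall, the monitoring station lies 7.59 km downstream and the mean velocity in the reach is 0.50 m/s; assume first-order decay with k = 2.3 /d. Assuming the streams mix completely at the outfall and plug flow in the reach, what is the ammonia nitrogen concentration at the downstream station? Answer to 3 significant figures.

After mixing, C = (72.30·0.2800 + 8.070·12.00) / 80.37 = 117.1/80.37 = 1.457 mg/L.
Travel time t = 7.59·1000 / 0.50 = 15180 s = 4.217 h.
After decay, C = 1.457 × e^(−kt) = 1.457 × 0.6676 = 0.9725 mg/L.

0.973 mg/L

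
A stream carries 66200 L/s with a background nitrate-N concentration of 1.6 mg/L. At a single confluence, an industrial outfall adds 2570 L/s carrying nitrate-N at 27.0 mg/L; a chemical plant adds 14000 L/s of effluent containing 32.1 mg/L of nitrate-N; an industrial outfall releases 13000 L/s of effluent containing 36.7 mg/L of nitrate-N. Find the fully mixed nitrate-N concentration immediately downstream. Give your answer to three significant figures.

11.5 mg/L

Mixed concentration C = ΣQC/ΣQ = (66200·1.600 + 2570·27.00 + 14000·32.10 + 13000·36.70) / 95770 = 1102000/95770 = 11.50 mg/L.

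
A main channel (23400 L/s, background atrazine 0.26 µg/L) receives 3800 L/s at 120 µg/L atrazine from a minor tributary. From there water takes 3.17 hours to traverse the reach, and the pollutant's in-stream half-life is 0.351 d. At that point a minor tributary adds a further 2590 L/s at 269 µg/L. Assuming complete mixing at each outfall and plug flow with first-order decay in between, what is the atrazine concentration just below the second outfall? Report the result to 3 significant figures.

35.3 µg/L

Mixed concentration C = ΣQC/ΣQ = (23400·0.2600 + 3800·120.0) / 27200 = 462100/27200 = 16.99 µg/L; combined flow 27200 L/s.
Half-life 0.351 d → k = ln 2 / 0.351 = 1.975 d⁻¹.
Decay over the reach: 16.99·exp(−kt) = 16.99·0.7704 = 13.09 µg/L.
Second outfall: C = (27200·13.09 + 2590·269.0)/29790 = 35.34 µg/L.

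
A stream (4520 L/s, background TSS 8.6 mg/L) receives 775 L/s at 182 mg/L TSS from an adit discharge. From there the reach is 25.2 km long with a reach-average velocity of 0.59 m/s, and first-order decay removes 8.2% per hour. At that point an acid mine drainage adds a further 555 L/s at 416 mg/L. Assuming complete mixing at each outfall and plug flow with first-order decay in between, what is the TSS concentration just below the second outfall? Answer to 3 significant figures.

50.6 mg/L

Conservation of mass: C = (4520·8.600 + 775.0·182.0) / 5295 = 179900/5295 = 33.98 mg/L; combined flow 5295 L/s.
Travel time t = 25.2·1000 / 0.59 = 42710 s = 11.86 h.
8.2%/h lost → k = −ln(1 − 0.082) = 0.08556 h⁻¹.
Decay over the reach: 33.98·exp(−kt) = 33.98·0.3624 = 12.31 mg/L.
Second outfall: C = (5295·12.31 + 555.0·416.0)/5850 = 50.61 mg/L.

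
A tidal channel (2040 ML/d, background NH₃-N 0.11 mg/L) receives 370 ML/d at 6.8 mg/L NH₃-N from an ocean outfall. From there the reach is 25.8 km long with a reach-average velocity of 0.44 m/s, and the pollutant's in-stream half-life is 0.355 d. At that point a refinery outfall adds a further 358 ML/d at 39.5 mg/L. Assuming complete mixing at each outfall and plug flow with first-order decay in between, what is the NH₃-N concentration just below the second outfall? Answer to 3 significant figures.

Mass balance: C = (2040·0.1100 + 370.0·6.800) / 2410 = 2740/2410 = 1.137 mg/L; combined flow 2410 ML/d.
Travel time t = 25.8·1000 / 0.44 = 58640 s = 16.29 h.
Half-life 0.355 d → k = ln 2 / 0.355 = 1.953 d⁻¹.
Applying C = C₀e^(−kt): 1.137 × 0.2658 = 0.3022 mg/L.
Second outfall: C = (2410·0.3022 + 358.0·39.50)/2768 = 5.372 mg/L.

5.37 mg/L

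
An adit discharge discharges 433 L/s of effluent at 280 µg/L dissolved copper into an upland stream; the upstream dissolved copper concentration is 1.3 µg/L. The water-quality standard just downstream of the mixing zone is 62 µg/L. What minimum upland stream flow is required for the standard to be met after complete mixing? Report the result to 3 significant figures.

Set C_mix = 62: (Q·1.300 + 433.0·280.0) / (Q + 433.0) = 62
→ Q = 433.0·(280.0 − 62)/(62 − 1.300) = 1555 L/s.

1560 L/s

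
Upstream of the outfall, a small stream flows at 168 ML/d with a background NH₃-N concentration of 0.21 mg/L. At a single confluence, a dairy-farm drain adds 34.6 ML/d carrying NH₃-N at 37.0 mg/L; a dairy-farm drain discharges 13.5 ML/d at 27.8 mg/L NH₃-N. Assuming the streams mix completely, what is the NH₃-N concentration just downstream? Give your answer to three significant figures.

7.82 mg/L

Flow-weighted average: C = (168.0·0.2100 + 34.60·37.00 + 13.50·27.80) / 216.1 = 1691/216.1 = 7.824 mg/L.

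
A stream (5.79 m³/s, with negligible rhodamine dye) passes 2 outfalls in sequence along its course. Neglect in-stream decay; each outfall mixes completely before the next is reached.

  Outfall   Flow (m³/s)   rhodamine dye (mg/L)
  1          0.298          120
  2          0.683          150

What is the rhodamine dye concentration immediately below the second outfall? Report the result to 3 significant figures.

20.4 mg/L

After outfall 1: Q = 5.790 + 0.2980 = 6.088 m³/s; C = (5.790·0 + 0.2980·120.0)/6.088 = 5.874 mg/L.
After outfall 2: Q = 6.088 + 0.6830 = 6.771 m³/s; C = (6.088·5.874 + 0.6830·150.0)/6.771 = 20.41 mg/L.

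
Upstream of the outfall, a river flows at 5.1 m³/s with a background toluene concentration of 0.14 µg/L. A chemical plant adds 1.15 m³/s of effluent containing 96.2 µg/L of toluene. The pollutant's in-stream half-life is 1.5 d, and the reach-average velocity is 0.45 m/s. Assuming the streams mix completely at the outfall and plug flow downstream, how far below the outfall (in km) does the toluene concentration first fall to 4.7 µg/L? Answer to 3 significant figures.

112 km

Mixed concentration C = ΣQC/ΣQ = (5.100·0.1400 + 1.150·96.20) / 6.250 = 111.3/6.250 = 17.82 µg/L.
Half-life 1.5 d → k = ln 2 / 1.5 = 0.4621 d⁻¹.
Set 17.82·exp(−k·t) = 4.7 → t = ln(17.82/4.7)/k = 249100 s = 69.21 h.
Distance = v·t = 0.45·249100 = 112100 m = 112.1 km.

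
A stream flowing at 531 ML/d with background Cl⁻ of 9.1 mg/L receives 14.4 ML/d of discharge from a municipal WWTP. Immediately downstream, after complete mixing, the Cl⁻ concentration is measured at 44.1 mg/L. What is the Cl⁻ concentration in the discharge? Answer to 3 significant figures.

Mass balance: 531.0·9.100 + 14.40·Cₑ = 545.4·44.10
→ Cₑ = (545.4·44.10 − 531.0·9.100) / 14.40 = 1335 mg/L.

1330 mg/L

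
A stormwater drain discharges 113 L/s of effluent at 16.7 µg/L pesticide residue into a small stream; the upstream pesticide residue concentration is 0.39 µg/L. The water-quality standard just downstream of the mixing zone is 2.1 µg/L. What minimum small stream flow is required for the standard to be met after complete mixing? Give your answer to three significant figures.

965 L/s

Set C_mix = 2.1: (Q·0.3900 + 113.0·16.70) / (Q + 113.0) = 2.1
→ Q = 113.0·(16.70 − 2.1)/(2.1 − 0.3900) = 964.8 L/s.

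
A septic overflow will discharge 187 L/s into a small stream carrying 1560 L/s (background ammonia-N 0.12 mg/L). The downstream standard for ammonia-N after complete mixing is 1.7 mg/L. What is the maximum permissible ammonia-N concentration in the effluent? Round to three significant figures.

At the limit, (Qr·Cr + Qe·Cₑ)/(Qr + Qe) = 1.7:
Cₑ = (1747·1.7 − 1560·0.1200) / 187.0 = 14.88 mg/L.

14.9 mg/L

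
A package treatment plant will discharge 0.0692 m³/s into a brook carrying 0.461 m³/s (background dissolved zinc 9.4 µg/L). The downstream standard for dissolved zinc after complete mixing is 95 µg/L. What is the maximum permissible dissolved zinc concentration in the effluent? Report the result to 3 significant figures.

665 µg/L

At the limit, (Qr·Cr + Qe·Cₑ)/(Qr + Qe) = 95:
Cₑ = (0.5302·95 − 0.4610·9.400) / 0.06920 = 665.3 µg/L.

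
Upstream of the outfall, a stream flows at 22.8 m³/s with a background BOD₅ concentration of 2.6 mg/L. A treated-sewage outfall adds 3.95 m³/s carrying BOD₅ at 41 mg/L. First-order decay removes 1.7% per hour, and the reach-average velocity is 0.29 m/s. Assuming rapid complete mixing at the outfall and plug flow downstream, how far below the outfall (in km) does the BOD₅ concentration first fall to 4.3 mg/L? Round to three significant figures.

39.8 km

Conservation of mass: C = (22.80·2.600 + 3.950·41.00) / 26.75 = 221.2/26.75 = 8.270 mg/L.
1.7%/h lost → k = −ln(1 − 0.017) = 0.01715 h⁻¹.
Set 8.270·exp(−k·t) = 4.3 → t = ln(8.270/4.3)/k = 137300 s = 38.15 h.
Distance = v·t = 0.29·137300 = 39820 m = 39.82 km.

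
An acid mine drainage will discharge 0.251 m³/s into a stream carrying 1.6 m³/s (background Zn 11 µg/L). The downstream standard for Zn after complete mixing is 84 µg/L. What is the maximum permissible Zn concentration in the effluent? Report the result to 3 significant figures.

549 µg/L

At the limit, (Qr·Cr + Qe·Cₑ)/(Qr + Qe) = 84:
Cₑ = (1.851·84 − 1.600·11.00) / 0.2510 = 549.3 µg/L.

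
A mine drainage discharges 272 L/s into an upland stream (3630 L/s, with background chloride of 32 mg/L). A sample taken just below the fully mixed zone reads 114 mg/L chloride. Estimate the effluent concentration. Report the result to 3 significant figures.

1210 mg/L

Mass balance: 3630·32.00 + 272.0·Cₑ = 3902·114.0
→ Cₑ = (3902·114.0 − 3630·32.00) / 272.0 = 1208 mg/L.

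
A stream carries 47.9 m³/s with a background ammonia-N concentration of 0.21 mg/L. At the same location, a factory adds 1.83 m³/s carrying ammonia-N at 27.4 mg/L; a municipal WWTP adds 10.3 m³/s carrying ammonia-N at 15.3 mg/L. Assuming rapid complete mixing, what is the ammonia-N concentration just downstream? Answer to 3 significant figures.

3.63 mg/L

Flow-weighted average: C = (47.90·0.2100 + 1.830·27.40 + 10.30·15.30) / 60.03 = 217.8/60.03 = 3.628 mg/L.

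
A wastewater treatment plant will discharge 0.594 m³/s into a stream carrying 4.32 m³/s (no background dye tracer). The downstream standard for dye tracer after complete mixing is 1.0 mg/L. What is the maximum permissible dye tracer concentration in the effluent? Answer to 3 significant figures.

At the limit, (Qr·Cr + Qe·Cₑ)/(Qr + Qe) = 1.0:
Cₑ = (4.914·1.0 − 4.320·0) / 0.5940 = 8.273 mg/L.

8.27 mg/L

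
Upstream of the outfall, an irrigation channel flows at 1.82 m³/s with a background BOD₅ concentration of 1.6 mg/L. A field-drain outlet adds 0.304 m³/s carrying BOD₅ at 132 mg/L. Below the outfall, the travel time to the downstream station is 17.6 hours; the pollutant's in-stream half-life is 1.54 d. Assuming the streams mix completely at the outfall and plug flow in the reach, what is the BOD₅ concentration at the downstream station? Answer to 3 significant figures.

Conservation of mass: C = (1.820·1.600 + 0.3040·132.0) / 2.124 = 43.04/2.124 = 20.26 mg/L.
Half-life 1.54 d → k = ln 2 / 1.54 = 0.4501 d⁻¹.
Applying C = C₀e^(−kt): 20.26 × 0.7189 = 14.57 mg/L.

14.6 mg/L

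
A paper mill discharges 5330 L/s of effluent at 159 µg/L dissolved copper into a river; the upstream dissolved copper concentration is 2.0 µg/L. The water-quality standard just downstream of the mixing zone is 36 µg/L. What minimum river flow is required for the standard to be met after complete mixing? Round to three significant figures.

19300 L/s

Set C_mix = 36: (Q·2.000 + 5330·159.0) / (Q + 5330) = 36
→ Q = 5330·(159.0 − 36)/(36 − 2.000) = 19280 L/s.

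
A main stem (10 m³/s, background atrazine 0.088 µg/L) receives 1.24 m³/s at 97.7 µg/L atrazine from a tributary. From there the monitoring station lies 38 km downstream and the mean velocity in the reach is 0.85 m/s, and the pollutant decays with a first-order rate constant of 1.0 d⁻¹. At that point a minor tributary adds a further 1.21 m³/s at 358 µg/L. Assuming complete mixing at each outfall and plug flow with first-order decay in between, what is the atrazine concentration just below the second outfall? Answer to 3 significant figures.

40.6 µg/L

After mixing, C = (10.00·0.08800 + 1.240·97.70) / 11.24 = 122.0/11.24 = 10.86 µg/L; combined flow 11.24 m³/s.
Travel time t = 38·1000 / 0.85 = 44710 s = 12.42 h.
First-order decay: C = 10.86·exp(−k·t) = 10.86·0.5961 = 6.471 µg/L.
Second outfall: C = (11.24·6.471 + 1.210·358.0)/12.45 = 40.64 µg/L.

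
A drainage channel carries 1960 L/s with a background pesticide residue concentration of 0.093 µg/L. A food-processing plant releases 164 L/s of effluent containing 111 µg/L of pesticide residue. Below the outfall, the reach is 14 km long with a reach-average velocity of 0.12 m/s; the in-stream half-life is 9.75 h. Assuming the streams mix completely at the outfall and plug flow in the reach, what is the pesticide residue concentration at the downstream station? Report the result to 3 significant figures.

0.864 µg/L

Mixed concentration C = ΣQC/ΣQ = (1960·0.09300 + 164.0·111.0) / 2124 = 18390/2124 = 8.656 µg/L.
Travel time t = 14·1000 / 0.12 = 116700 s = 32.41 h.
Half-life 9.75 h → k = ln 2 / 9.75 = 0.07109 h⁻¹ = 1.706 d⁻¹.
Decay over the reach: 8.656·exp(−kt) = 8.656·0.09987 = 0.8645 µg/L.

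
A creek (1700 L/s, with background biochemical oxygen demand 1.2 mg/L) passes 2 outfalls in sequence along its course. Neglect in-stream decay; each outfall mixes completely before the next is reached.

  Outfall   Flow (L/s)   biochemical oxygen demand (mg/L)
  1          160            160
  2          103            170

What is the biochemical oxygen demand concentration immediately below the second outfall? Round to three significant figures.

Outfall 1: combined Q = 1860 L/s; C = (1700·1.200 + 160.0·160.0)/1860 = 14.86 mg/L.
Outfall 2: combined Q = 1963 L/s; C = (1860·14.86 + 103.0·170.0)/1963 = 23.00 mg/L.

23.0 mg/L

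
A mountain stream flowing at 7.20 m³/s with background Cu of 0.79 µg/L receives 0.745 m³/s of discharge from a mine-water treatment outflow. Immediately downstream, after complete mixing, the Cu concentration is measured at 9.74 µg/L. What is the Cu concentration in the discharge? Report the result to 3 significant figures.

Mass balance: 7.200·0.7900 + 0.7450·Cₑ = 7.945·9.740
→ Cₑ = (7.945·9.740 − 7.200·0.7900) / 0.7450 = 96.24 µg/L.

96.2 µg/L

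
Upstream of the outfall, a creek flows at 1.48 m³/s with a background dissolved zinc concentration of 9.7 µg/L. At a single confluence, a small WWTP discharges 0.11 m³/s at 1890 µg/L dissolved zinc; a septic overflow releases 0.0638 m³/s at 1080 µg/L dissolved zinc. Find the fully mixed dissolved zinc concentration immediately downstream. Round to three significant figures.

176 µg/L

Mass balance: C = (1.480·9.700 + 0.1100·1890 + 0.06380·1080) / 1.654 = 291.2/1.654 = 176.1 µg/L.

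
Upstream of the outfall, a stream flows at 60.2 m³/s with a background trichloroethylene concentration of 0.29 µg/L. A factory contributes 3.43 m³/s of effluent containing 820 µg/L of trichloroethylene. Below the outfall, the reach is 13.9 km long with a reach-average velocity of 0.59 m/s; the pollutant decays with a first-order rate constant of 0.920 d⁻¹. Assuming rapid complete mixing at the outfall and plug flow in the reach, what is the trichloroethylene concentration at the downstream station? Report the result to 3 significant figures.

34.6 µg/L

After mixing, C = (60.20·0.2900 + 3.430·820.0) / 63.63 = 2830/63.63 = 44.48 µg/L.
Travel time t = 13.9·1000 / 0.59 = 23560 s = 6.544 h.
After decay, C = 44.48 × e^(−kt) = 44.48 × 0.7781 = 34.61 µg/L.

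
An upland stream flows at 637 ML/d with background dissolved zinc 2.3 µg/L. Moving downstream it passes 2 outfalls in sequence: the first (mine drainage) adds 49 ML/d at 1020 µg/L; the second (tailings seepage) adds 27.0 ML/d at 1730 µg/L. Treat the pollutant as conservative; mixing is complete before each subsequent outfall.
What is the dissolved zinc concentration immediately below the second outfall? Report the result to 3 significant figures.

Below outfall 1: Q → 686.0 ML/d, C = (637.0·2.300 + 49.00·1020)/686.0 = 74.99 µg/L.
Below outfall 2: Q → 713.0 ML/d, C = (686.0·74.99 + 27.00·1730)/713.0 = 137.7 µg/L.

138 µg/L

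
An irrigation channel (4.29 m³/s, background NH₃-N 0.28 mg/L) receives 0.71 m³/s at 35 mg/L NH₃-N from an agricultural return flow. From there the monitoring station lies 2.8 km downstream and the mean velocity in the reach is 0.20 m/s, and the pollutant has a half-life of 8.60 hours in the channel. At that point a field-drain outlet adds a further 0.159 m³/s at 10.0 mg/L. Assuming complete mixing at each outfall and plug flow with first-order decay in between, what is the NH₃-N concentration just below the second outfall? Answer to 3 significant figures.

4.00 mg/L

Conservation of mass: C = (4.290·0.2800 + 0.7100·35.00) / 5.000 = 26.05/5.000 = 5.210 mg/L; combined flow 5.000 m³/s.
Travel time t = 2.8·1000 / 0.20 = 14000 s = 3.889 h.
Half-life 8.60 h → k = ln 2 / 8.60 = 0.08060 h⁻¹ = 1.934 d⁻¹.
Applying C = C₀e^(−kt): 5.210 × 0.7309 = 3.808 mg/L.
Second outfall: C = (5.000·3.808 + 0.1590·10.00)/5.159 = 3.999 mg/L.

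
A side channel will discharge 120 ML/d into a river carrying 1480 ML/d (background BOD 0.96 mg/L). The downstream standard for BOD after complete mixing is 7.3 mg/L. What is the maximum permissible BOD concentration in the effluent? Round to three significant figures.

At the limit, (Qr·Cr + Qe·Cₑ)/(Qr + Qe) = 7.3:
Cₑ = (1600·7.3 − 1480·0.9600) / 120.0 = 85.49 mg/L.

85.5 mg/L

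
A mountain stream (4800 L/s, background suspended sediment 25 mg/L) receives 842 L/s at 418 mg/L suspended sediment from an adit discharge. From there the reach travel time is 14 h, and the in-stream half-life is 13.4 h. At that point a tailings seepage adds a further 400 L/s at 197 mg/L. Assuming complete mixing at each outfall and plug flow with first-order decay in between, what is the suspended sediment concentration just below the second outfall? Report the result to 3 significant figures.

50.9 mg/L

Mass balance: C = (4800·25.00 + 842.0·418.0) / 5642 = 472000/5642 = 83.65 mg/L; combined flow 5642 L/s.
Half-life 13.4 h → k = ln 2 / 13.4 = 0.05173 h⁻¹ = 1.241 d⁻¹.
After decay, C = 83.65 × e^(−kt) = 83.65 × 0.4847 = 40.55 mg/L.
At the second outfall, C = (5642·40.55 + 400.0·197.0) / (5642 + 400.0) = 50.90 mg/L.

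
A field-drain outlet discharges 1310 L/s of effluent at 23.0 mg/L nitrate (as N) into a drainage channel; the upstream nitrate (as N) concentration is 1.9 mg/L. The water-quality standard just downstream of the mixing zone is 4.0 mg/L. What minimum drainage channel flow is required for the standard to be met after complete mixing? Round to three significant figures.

11900 L/s

Set C_mix = 4.0: (Q·1.900 + 1310·23.00) / (Q + 1310) = 4.0
→ Q = 1310·(23.00 − 4.0)/(4.0 − 1.900) = 11850 L/s.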